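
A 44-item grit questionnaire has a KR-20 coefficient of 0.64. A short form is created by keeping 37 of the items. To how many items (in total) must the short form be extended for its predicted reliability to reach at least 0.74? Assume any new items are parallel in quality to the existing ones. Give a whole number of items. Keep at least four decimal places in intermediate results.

71

Short-form reliability: n = 37/44 = 0.8409; r_37 = n·r/(1+(n−1)r) ≈ 0.5992
Length factor from the short form to reach 0.74: n' = 0.74(1 − 0.5992) / [0.5992(1 − 0.74)] ≈ 1.9038
Items = 1.9038 × 37 ≈ 70.44 → 71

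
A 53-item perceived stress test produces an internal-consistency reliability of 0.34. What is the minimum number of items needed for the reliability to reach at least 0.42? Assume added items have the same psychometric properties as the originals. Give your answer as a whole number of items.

n = 0.42 × (1 − 0.34) / [ 0.34 × (1 − 0.42) ]
  = 0.2772 / 0.1972 = 1.4057
So the test needs 1.4057 × 53 ≈ 74.50 items; rounding up, 75.

75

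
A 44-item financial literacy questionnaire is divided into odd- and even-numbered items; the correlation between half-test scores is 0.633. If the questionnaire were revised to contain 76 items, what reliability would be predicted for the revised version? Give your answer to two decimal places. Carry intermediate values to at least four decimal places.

Full-test reliability from the split-half r: r_full = 2(0.633)/(1 + 0.633) = 0.7753
Then adjust to 76 items: n = 76/44 = 1.7273
r_new = n·r_full / (1 + (n − 1)·r_full) = 1.3392 / 1.5639 ≈ 0.8563

0.86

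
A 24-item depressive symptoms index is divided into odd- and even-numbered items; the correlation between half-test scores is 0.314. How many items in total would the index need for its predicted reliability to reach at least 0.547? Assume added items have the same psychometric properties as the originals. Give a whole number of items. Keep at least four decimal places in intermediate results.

Corrected full-test reliability: r_full = 2 × 0.314 / (1 + 0.314) ≈ 0.4779
n = r_tgt(1 − r_full) / [r_full(1 − r_tgt)] = 0.547 × 0.5221 / (0.4779 × 0.453) ≈ 1.3192
Items = 1.3192 × 24 ≈ 31.66 → 32

32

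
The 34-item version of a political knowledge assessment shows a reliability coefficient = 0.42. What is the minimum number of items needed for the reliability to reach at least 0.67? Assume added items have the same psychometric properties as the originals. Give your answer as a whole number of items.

96

Invert Spearman-Brown to solve for n:
n = r*(1 − r) / [ r (1 − r*) ]
n = 0.67(1 − 0.42) / [0.42(1 − 0.67)]
n = 0.3886 / 0.1386 ≈ 2.8038
2.8038 × 34 = 95.33 → 96 items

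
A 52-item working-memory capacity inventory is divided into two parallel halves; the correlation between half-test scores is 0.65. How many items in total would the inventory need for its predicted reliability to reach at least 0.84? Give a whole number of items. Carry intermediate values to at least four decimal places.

74

Corrected full-test reliability: r_full = 2 × 0.65 / (1 + 0.65) ≈ 0.7879
n = r_tgt(1 − r_full) / [r_full(1 − r_tgt)] = 0.84 × 0.2121 / (0.7879 × 0.16) ≈ 1.4133
Items = 1.4133 × 52 ≈ 73.49 → 74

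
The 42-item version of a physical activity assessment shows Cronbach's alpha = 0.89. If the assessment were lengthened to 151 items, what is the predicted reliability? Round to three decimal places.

Length ratio n = 151/42 = 3.5952
Spearman-Brown: r_new = n·r / (1 + (n − 1)·r)
r_new = (3.5952 × 0.89) / (1 + (3.5952 − 1) × 0.89)
     = 3.1997 / 3.3097 = 0.9668

0.967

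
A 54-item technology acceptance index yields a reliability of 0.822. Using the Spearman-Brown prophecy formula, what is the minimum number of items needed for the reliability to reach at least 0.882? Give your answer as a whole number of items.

88

Invert Spearman-Brown to solve for n:
n = r_target (1 − r_old) / [ r_old (1 − r_target) ]
n = 0.882 × (1 − 0.822) / [ 0.822 × (1 − 0.882) ]
n = 0.156996 / 0.096996 ≈ 1.6186
Items needed = n × 54 = 1.6186 × 54 ≈ 87.40 → round up to 88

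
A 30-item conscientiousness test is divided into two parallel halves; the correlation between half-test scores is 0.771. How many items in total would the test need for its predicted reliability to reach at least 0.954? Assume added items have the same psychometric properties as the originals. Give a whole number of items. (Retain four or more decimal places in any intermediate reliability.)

r_full = 2(0.771)/(1 + 0.771) = 0.8707
n = r_tgt(1 − r_full) / [r_full(1 − r_tgt)] = 0.954 × 0.1293 / (0.8707 × 0.046) ≈ 3.0798
Required items = 3.0798 × 30 = 92.39, so 93 items.

93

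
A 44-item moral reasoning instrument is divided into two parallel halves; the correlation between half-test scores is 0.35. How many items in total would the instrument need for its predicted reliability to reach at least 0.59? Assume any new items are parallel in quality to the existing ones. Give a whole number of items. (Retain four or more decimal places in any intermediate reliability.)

Corrected full-test reliability: r_full = 2 × 0.35 / (1 + 0.35) ≈ 0.5185
n = r_tgt(1 − r_full) / [r_full(1 − r_tgt)] = 0.59 × 0.4815 / (0.5185 × 0.41) ≈ 1.3363
Required items = 1.3363 × 44 = 58.80, so 59 items.

59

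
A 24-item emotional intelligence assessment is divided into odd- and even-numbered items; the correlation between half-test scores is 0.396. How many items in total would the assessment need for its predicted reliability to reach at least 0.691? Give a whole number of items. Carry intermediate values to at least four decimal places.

41

r_full = 2(0.396)/(1 + 0.396) = 0.5673
n = r_tgt(1 − r_full) / [r_full(1 − r_tgt)] = 0.691 × 0.4327 / (0.5673 × 0.309) ≈ 1.7057
Items = 1.7057 × 24 ≈ 40.94 → 41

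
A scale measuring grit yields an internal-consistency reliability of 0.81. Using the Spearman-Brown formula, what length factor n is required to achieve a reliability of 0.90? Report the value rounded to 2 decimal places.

2.11

n = 0.90(1 − 0.81) / [0.81(1 − 0.90)]
  = 0.1710 / 0.0810 = 2.1111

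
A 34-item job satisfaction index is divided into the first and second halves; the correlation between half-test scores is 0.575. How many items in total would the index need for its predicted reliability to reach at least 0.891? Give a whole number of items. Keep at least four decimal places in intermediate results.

103

r_full = 2(0.575)/(1 + 0.575) = 0.7302
n = r_tgt(1 − r_full) / [r_full(1 − r_tgt)] = 0.891 × 0.2698 / (0.7302 × 0.109) ≈ 3.0203
Items = 3.0203 × 34 ≈ 102.69 → 103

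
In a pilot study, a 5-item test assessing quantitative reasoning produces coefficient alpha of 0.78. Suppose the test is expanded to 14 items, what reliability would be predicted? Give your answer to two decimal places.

n = 14/5 = 2.8
Apply the Spearman-Brown prophecy formula, r' = nr / [1 + (n − 1)r]:
r_new = (2.8 × 0.78) / (1 + (2.8 − 1) × 0.78)
     = 2.1840 / 2.4040 = 0.9085

0.91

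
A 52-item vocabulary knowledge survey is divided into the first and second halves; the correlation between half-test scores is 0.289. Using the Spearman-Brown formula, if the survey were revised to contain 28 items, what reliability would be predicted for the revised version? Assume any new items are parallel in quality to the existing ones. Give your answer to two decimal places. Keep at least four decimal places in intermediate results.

First correct the split-half correlation to full-test reliability: r_full = 2 × 0.289 / (1 + 0.289) ≈ 0.4484
Length factor from 52 to 28 items: n = 28/52 = 0.5385
r_new = n·r_full / (1 + (n − 1)·r_full) = 0.2415 / 0.7931 ≈ 0.3045

0.30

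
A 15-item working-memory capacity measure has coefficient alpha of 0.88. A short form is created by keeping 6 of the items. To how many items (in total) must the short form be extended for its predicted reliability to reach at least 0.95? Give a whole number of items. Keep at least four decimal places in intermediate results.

39

First, r for the 6-item form: n = 6/15 = 0.4000, so r_6 = 0.4000·0.88/(1 + (0.4000 − 1)·0.88) = 0.7458
Then solve for n' with r_old = 0.7458, r_target = 0.95: n' = 0.95(1 − 0.7458)/[0.7458(1 − 0.95)] = 6.4760
Total items = 6.4760 × 6 = 38.86, rounded up to 39.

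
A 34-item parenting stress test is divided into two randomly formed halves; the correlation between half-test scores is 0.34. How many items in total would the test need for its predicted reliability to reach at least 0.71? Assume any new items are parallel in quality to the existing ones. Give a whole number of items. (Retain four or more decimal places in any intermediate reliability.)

81

r_full = 2(0.34)/(1 + 0.34) = 0.5075
n = r_tgt(1 − r_full) / [r_full(1 − r_tgt)] = 0.71 × 0.4925 / (0.5075 × 0.29) ≈ 2.3759
Required items = 2.3759 × 34 = 80.78, so 81 items.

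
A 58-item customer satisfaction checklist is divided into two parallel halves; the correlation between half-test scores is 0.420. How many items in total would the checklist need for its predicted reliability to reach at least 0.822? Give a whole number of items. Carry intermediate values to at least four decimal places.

Corrected full-test reliability: r_full = 2 × 0.420 / (1 + 0.420) ≈ 0.5915
Solve Spearman-Brown for n: n = 0.822(1 − 0.5915) / [0.5915(1 − 0.822)] = 3.1893
Required items = 3.1893 × 58 = 184.98, so 185 items.

185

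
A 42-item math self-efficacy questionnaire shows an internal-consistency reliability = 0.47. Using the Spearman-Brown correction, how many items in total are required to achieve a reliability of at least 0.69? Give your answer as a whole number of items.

Invert Spearman-Brown to solve for n:
n = r*(1 − r) / [ r (1 − r*) ]
n = 0.69 × (1 − 0.47) / [ 0.47 × (1 − 0.69) ]
n = 0.3657 / 0.1457 ≈ 2.5100
Items needed = n × 42 = 2.5100 × 42 ≈ 105.42 → round up to 106

106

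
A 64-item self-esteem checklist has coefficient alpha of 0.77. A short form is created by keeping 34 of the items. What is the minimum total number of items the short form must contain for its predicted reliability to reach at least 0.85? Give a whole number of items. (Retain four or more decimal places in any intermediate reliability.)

First, r for the 34-item form: n = 34/64 = 0.5312, so r_34 = 0.5312·0.77/(1 + (0.5312 − 1)·0.77) = 0.6401
Then solve for n' with r_old = 0.6401, r_target = 0.85: n' = 0.85(1 − 0.6401)/[0.6401(1 − 0.85)] = 3.1861
Total items = 3.1861 × 34 = 108.33, rounded up to 109.

109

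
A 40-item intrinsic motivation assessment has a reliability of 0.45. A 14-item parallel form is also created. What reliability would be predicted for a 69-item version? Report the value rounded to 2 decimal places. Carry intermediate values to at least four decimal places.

Only the ratio of lengths matters: n = 69/40 = 1.7250
r_{69} = n·r / (1 + (n − 1)·r) = 0.7763 / 1.3262 ≈ 0.5854

0.59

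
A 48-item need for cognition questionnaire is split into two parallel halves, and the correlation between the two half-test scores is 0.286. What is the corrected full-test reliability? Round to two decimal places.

0.44

Apply the Spearman-Brown correction with n = 2:
r_full = 2(0.286) / (1 + 0.286)
       = 0.5720 / 1.2860 = 0.4448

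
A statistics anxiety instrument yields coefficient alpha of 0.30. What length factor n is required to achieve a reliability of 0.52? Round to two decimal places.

2.53

Invert Spearman-Brown to solve for n:
n = r*(1 − r) / [ r (1 − r*) ]
n = 0.52 × (1 − 0.30) / [ 0.30 × (1 − 0.52) ]
  = 0.3640 / 0.1440 = 2.5278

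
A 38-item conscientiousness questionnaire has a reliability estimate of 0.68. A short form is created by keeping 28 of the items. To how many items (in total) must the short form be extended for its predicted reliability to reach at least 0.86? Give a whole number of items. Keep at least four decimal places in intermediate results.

110

First, r for the 28-item form: n = 28/38 = 0.7368, so r_28 = 0.7368·0.68/(1 + (0.7368 − 1)·0.68) = 0.6102
Length factor from the short form to reach 0.86: n' = 0.86(1 − 0.6102) / [0.6102(1 − 0.86)] ≈ 3.9241
Items = 3.9241 × 28 ≈ 109.87 → 110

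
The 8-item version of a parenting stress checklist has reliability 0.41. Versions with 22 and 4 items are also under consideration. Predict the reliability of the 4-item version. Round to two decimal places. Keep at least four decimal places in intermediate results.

Only the ratio of lengths matters: n = 4/8 = 0.5000
r_{4} = n·r / (1 + (n − 1)·r) = 0.2050 / 0.7950 ≈ 0.2579

0.26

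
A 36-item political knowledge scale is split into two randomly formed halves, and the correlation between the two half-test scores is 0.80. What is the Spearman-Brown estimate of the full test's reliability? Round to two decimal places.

The full test is twice the length of either half (n = 2).
r_full = 2(0.80) / (1 + 0.80)
r_full = 1.6000 / 1.8000 ≈ 0.8889

0.89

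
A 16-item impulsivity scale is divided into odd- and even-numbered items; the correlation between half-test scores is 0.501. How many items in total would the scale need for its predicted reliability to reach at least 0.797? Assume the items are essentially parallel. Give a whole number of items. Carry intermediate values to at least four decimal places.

r_full = 2(0.501)/(1 + 0.501) = 0.6676
n = r_tgt(1 − r_full) / [r_full(1 − r_tgt)] = 0.797 × 0.3324 / (0.6676 × 0.203) ≈ 1.9548
Required items = 1.9548 × 16 = 31.28, so 32 items.

32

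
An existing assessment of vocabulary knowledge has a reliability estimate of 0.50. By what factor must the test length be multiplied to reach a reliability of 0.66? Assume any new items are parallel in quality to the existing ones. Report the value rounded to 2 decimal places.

1.94

n = 0.66 × (1 − 0.50) / [ 0.50 × (1 − 0.66) ]
n = 0.3300 / 0.1700 ≈ 1.9412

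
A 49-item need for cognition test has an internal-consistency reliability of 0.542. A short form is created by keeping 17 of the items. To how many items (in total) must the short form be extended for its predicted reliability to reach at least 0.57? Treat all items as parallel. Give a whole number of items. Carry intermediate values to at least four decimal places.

55

Short-form reliability: n = 17/49 = 0.3469; r_17 = n·r/(1+(n−1)r) ≈ 0.2910
Then solve for n' with r_old = 0.2910, r_target = 0.57: n' = 0.57(1 − 0.2910)/[0.2910(1 − 0.57)] = 3.2297
Items = 3.2297 × 17 ≈ 54.90 → 55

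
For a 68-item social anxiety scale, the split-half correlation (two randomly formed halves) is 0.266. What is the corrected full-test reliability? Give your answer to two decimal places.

r_full = 2r_hh / (1 + r_hh) = 2 × 0.266 / (1 + 0.266)
       = 0.5320 / 1.2660 = 0.4202

0.42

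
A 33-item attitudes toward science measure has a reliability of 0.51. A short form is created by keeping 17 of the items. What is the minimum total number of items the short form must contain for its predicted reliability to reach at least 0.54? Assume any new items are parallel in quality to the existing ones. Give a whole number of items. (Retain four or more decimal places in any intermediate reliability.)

Short-form reliability: n = 17/33 = 0.5152; r_17 = n·r/(1+(n−1)r) ≈ 0.3491
Length factor from the short form to reach 0.54: n' = 0.54(1 − 0.3491) / [0.3491(1 − 0.54)] ≈ 2.1888
Items = 2.1888 × 17 ≈ 37.21 → 38

38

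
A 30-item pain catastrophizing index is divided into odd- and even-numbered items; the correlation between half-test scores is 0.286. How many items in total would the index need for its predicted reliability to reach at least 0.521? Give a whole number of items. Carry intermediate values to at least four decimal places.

41

Corrected full-test reliability: r_full = 2 × 0.286 / (1 + 0.286) ≈ 0.4448
Solve Spearman-Brown for n: n = 0.521(1 − 0.4448) / [0.4448(1 − 0.521)] = 1.3576
Required items = 1.3576 × 30 = 40.73, so 41 items.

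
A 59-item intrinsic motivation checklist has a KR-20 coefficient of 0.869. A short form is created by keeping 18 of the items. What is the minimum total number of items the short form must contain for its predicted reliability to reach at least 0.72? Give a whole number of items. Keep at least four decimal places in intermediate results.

23

Short-form reliability: n = 18/59 = 0.3051; r_18 = n·r/(1+(n−1)r) ≈ 0.6693
Length factor from the short form to reach 0.72: n' = 0.72(1 − 0.6693) / [0.6693(1 − 0.72)] ≈ 1.2705
Items = 1.2705 × 18 ≈ 22.87 → 23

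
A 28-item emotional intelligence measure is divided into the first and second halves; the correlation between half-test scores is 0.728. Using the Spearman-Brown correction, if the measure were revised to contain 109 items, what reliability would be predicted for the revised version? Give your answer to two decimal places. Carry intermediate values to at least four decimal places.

0.95

First correct the split-half correlation to full-test reliability: r_full = 2 × 0.728 / (1 + 0.728) ≈ 0.8426
Length factor from 28 to 109 items: n = 109/28 = 3.8929
r_new = n·r_full / (1 + (n − 1)·r_full) = 3.2802 / 3.4376 ≈ 0.9542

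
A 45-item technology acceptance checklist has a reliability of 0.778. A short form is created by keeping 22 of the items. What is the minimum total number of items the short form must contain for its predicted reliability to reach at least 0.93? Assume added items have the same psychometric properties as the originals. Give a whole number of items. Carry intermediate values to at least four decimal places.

First, r for the 22-item form: n = 22/45 = 0.4889, so r_22 = 0.4889·0.778/(1 + (0.4889 − 1)·0.778) = 0.6315
Then solve for n' with r_old = 0.6315, r_target = 0.93: n' = 0.93(1 − 0.6315)/[0.6315(1 − 0.93)] = 7.7526
Total items = 7.7526 × 22 = 170.56, rounded up to 171.

171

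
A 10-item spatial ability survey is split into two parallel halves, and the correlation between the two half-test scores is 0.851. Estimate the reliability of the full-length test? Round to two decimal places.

Each half is half the length of the full test, so the full test is n = 2 times a half.
r_full = 2r_hh / (1 + r_hh) = 2 × 0.851 / (1 + 0.851)
r_full = 1.7020 / 1.8510 ≈ 0.9195

0.92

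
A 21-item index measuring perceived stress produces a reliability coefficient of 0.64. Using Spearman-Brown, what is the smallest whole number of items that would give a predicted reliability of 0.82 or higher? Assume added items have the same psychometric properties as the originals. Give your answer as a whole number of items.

n = 0.82(1 − 0.64) / [0.64(1 − 0.82)]
n = 0.2952 / 0.1152 ≈ 2.5625
Items needed = n × 21 = 2.5625 × 21 ≈ 53.81 → round up to 54

54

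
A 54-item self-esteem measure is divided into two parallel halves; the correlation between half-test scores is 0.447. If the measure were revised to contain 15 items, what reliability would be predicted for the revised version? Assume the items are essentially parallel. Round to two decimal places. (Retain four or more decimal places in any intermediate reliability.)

0.31

Full-test reliability from the split-half r: r_full = 2(0.447)/(1 + 0.447) = 0.6178
Length factor from 54 to 15 items: n = 15/54 = 0.2778
r_new = n·r_full / (1 + (n − 1)·r_full) = 0.1716 / 0.5538 ≈ 0.3099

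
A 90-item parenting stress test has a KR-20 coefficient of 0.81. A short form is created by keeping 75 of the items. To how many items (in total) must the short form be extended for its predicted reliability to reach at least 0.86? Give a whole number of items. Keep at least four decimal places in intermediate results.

130

First, r for the 75-item form: n = 75/90 = 0.8333, so r_75 = 0.8333·0.81/(1 + (0.8333 − 1)·0.81) = 0.7803
Then solve for n' with r_old = 0.7803, r_target = 0.86: n' = 0.86(1 − 0.7803)/[0.7803(1 − 0.86)] = 1.7296
Items = 1.7296 × 75 ≈ 129.72 → 130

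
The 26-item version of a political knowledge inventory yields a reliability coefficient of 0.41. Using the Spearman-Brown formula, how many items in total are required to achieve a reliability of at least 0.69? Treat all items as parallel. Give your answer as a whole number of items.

84

Spearman-Brown solved for the length factor n:
n = r_target (1 − r_old) / [ r_old (1 − r_target) ]
n = [0.69 × 0.59] / [0.41 × 0.31]
n = 0.4071 / 0.1271 ≈ 3.2030
3.2030 × 26 = 83.28 → 84 items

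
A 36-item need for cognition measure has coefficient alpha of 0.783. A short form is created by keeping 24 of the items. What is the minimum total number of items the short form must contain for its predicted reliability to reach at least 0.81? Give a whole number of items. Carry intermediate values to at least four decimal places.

First, r for the 24-item form: n = 24/36 = 0.6667, so r_24 = 0.6667·0.783/(1 + (0.6667 − 1)·0.783) = 0.7064
Length factor from the short form to reach 0.81: n' = 0.81(1 − 0.7064) / [0.7064(1 − 0.81)] ≈ 1.7719
Total items = 1.7719 × 24 = 42.53, rounded up to 43.

43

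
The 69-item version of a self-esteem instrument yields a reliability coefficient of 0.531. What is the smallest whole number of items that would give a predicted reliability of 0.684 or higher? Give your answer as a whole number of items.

Invert Spearman-Brown to solve for n:
n = r*(1 − r) / [ r (1 − r*) ]
n = 0.684(1 − 0.531) / [0.531(1 − 0.684)]
n = 0.320796 / 0.167796 ≈ 1.9118
1.9118 × 69 = 131.91 → 132 items

132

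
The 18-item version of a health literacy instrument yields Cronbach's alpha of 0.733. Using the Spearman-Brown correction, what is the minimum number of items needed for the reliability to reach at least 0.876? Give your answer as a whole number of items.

n = 0.876 × (1 − 0.733) / [ 0.733 × (1 − 0.876) ]
n = 0.233892 / 0.090892 ≈ 2.5733
2.5733 × 18 = 46.32 → 47 items

47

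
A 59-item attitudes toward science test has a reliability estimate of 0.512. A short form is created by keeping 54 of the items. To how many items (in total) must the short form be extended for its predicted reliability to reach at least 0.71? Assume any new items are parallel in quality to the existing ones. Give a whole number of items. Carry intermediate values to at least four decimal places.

First, r for the 54-item form: n = 54/59 = 0.9153, so r_54 = 0.9153·0.512/(1 + (0.9153 − 1)·0.512) = 0.4899
Length factor from the short form to reach 0.71: n' = 0.71(1 − 0.4899) / [0.4899(1 − 0.71)] ≈ 2.5492
Total items = 2.5492 × 54 = 137.66, rounded up to 138.

138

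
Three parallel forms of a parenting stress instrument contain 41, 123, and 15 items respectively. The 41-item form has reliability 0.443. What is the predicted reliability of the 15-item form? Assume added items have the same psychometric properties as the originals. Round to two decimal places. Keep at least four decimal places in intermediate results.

0.23

The 123-item form is not needed; work directly from the 41-item form with n = 15/41 = 0.3659.
r_{15} = n·r / (1 + (n − 1)·r) = 0.1621 / 0.7191 ≈ 0.2254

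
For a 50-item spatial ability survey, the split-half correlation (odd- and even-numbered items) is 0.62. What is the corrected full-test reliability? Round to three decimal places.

0.765

The full test is twice the length of either half (n = 2).
r_full = 2(0.62) / (1 + 0.62)
       = 1.2400 / 1.6200 = 0.7654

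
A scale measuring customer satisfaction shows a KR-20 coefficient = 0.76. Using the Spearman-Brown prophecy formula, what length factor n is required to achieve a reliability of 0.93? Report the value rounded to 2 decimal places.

n = 0.93(1 − 0.76) / [0.76(1 − 0.93)]
  = 0.2232 / 0.0532 = 4.1955

4.20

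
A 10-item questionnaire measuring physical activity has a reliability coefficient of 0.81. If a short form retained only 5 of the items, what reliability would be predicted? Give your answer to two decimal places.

n = 5/10 = 0.5
r_new = (0.5 × 0.81) / (1 + (0.5 − 1) × 0.81)
     = 0.4050 / 0.5950 = 0.6807

0.68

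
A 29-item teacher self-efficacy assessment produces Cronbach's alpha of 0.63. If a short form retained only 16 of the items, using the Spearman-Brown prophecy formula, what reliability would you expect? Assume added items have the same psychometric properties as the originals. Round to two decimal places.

Length ratio n = 16/29 = 0.5517
By Spearman-Brown, r_new = n r / (1 + (n − 1) r).
r_new = (0.5517 × 0.63) / (1 + (0.5517 − 1) × 0.63)
     = 0.3476 / 0.7176 = 0.4844

0.48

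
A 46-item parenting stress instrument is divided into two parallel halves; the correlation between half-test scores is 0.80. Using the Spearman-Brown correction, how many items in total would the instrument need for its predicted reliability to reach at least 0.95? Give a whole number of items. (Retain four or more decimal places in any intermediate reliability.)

110

r_full = 2(0.80)/(1 + 0.80) = 0.8889
Solve Spearman-Brown for n: n = 0.95(1 − 0.8889) / [0.8889(1 − 0.95)] = 2.3747
Required items = 2.3747 × 46 = 109.24, so 110 items.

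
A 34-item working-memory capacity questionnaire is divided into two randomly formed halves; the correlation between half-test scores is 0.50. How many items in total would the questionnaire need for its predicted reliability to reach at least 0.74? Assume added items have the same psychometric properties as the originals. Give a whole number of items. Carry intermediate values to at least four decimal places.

Corrected full-test reliability: r_full = 2 × 0.50 / (1 + 0.50) ≈ 0.6667
Solve Spearman-Brown for n: n = 0.74(1 − 0.6667) / [0.6667(1 − 0.74)] = 1.4229
Items = 1.4229 × 34 ≈ 48.38 → 49

49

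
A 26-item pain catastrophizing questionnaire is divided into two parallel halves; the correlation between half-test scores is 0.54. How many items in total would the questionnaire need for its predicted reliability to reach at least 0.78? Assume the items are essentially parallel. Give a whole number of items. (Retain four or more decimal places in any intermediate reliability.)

Corrected full-test reliability: r_full = 2 × 0.54 / (1 + 0.54) ≈ 0.7013
n = r_tgt(1 − r_full) / [r_full(1 − r_tgt)] = 0.78 × 0.2987 / (0.7013 × 0.22) ≈ 1.5101
Required items = 1.5101 × 26 = 39.26, so 40 items.

40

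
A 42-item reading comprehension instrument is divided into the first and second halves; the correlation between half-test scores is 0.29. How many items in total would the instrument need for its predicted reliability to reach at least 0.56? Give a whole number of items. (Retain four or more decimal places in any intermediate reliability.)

Corrected full-test reliability: r_full = 2 × 0.29 / (1 + 0.29) ≈ 0.4496
Solve Spearman-Brown for n: n = 0.56(1 − 0.4496) / [0.4496(1 − 0.56)] = 1.5581
Required items = 1.5581 × 42 = 65.44, so 66 items.

66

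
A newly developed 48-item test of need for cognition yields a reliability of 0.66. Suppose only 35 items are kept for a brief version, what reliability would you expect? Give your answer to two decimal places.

The new length is 35/48 = 0.7292 times the old.
r_new = 0.7292·0.66 / [1 + (0.7292 − 1)·0.66]
     = 0.4813 / 0.8213 = 0.5860

0.59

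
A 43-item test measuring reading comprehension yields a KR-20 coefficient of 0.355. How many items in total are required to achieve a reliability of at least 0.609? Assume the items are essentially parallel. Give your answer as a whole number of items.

n = 0.609 × (1 − 0.355) / [ 0.355 × (1 − 0.609) ]
n = 0.392805 / 0.138805 ≈ 2.8299
Items needed = n × 43 = 2.8299 × 43 ≈ 121.69 → round up to 122

122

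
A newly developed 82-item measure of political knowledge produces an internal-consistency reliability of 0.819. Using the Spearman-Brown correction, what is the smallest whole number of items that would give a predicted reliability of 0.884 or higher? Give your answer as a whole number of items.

139

Rearranging the Spearman-Brown formula for n,
n = r*(1 − r) / [ r (1 − r*) ]
n = [0.884 × 0.181] / [0.819 × 0.116]
  = 0.160004 / 0.095004 = 1.6842
1.6842 × 82 = 138.10 → 139 items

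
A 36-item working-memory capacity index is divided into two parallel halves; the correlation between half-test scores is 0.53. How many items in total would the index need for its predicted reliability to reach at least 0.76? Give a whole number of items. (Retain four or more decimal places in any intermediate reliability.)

r_full = 2(0.53)/(1 + 0.53) = 0.6928
n = r_tgt(1 − r_full) / [r_full(1 − r_tgt)] = 0.76 × 0.3072 / (0.6928 × 0.24) ≈ 1.4042
Required items = 1.4042 × 36 = 50.55, so 51 items.

51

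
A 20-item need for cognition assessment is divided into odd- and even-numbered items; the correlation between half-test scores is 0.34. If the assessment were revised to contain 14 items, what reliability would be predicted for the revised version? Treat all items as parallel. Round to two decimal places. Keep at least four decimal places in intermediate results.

First correct the split-half correlation to full-test reliability: r_full = 2 × 0.34 / (1 + 0.34) ≈ 0.5075
Length factor from 20 to 14 items: n = 14/20 = 0.7000
r_new = n·r_full / (1 + (n − 1)·r_full) = 0.3552 / 0.8478 ≈ 0.4190

0.42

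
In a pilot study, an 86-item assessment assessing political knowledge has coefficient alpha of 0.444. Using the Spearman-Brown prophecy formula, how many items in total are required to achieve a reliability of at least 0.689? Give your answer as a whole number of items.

239

n = [0.689 × 0.556] / [0.444 × 0.311]
  = 0.383084 / 0.138084 = 2.7743
2.7743 × 86 = 238.59 → 239 items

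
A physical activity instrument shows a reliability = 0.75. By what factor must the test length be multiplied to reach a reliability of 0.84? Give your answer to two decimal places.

1.75

Spearman-Brown solved for the length factor n:
n = r_target (1 − r_old) / [ r_old (1 − r_target) ]
n = [0.84 × 0.25] / [0.75 × 0.16]
n = 0.2100 / 0.1200 ≈ 1.7500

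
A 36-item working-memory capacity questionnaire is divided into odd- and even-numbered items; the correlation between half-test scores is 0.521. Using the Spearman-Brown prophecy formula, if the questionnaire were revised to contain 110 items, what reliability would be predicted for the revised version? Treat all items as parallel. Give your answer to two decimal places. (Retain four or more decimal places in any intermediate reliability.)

First correct the split-half correlation to full-test reliability: r_full = 2 × 0.521 / (1 + 0.521) ≈ 0.6851
Then adjust to 110 items: n = 110/36 = 3.0556
r_new = n·r_full / (1 + (n − 1)·r_full) = 2.0934 / 2.4083 ≈ 0.8692

0.87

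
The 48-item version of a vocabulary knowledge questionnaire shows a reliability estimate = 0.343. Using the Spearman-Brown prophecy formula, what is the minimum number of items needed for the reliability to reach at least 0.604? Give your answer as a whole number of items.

Invert Spearman-Brown to solve for n:
n = r_target (1 − r_old) / [ r_old (1 − r_target) ]
n = 0.604 × (1 − 0.343) / [ 0.343 × (1 − 0.604) ]
  = 0.396828 / 0.135828 = 2.9215
Items needed = n × 48 = 2.9215 × 48 ≈ 140.23 → round up to 141

141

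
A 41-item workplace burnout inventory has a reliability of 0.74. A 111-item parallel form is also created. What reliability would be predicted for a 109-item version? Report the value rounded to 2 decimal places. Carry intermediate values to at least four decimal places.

0.88

Only the ratio of lengths matters: n = 109/41 = 2.6585
r_{109} = n·r / (1 + (n − 1)·r) = 1.9673 / 2.2273 ≈ 0.8833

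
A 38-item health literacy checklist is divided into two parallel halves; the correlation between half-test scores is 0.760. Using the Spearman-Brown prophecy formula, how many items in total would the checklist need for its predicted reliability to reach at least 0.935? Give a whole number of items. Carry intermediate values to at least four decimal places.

87

r_full = 2(0.760)/(1 + 0.760) = 0.8636
Solve Spearman-Brown for n: n = 0.935(1 − 0.8636) / [0.8636(1 − 0.935)] = 2.2720
Required items = 2.2720 × 38 = 86.34, so 87 items.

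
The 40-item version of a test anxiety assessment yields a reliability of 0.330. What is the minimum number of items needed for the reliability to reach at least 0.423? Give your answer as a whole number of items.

n = 0.423 × (1 − 0.330) / [ 0.330 × (1 − 0.423) ]
n = 0.283410 / 0.190410 ≈ 1.4884
1.4884 × 40 = 59.54 → 60 items

60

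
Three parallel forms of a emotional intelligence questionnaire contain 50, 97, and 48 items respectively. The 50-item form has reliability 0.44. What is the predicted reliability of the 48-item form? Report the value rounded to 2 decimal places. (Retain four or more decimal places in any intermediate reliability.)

Only the ratio of lengths matters: n = 48/50 = 0.9600
r_{48} = n·r / (1 + (n − 1)·r) = 0.4224 / 0.9824 ≈ 0.4300

0.43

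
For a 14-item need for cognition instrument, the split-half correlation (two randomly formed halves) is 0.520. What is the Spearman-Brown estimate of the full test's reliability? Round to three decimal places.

0.684

Each half is half the length of the full test, so the full test is n = 2 times a half.
r_full = 2(0.520) / (1 + 0.520)
       = 1.0400 / 1.5200 = 0.6842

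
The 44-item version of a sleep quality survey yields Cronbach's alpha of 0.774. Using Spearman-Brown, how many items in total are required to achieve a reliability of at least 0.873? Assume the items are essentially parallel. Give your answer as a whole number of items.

Spearman-Brown solved for the length factor n:
n = r*(1 − r) / [ r (1 − r*) ]
n = 0.873(1 − 0.774) / [0.774(1 − 0.873)]
n = 0.197298 / 0.098298 ≈ 2.0071
Items needed = n × 44 = 2.0071 × 44 ≈ 88.31 → round up to 89

89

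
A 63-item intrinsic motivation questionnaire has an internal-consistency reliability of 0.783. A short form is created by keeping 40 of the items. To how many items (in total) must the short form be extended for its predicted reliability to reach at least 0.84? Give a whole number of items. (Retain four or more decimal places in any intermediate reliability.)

First, r for the 40-item form: n = 40/63 = 0.6349, so r_40 = 0.6349·0.783/(1 + (0.6349 − 1)·0.783) = 0.6961
Then solve for n' with r_old = 0.6961, r_target = 0.84: n' = 0.84(1 − 0.6961)/[0.6961(1 − 0.84)] = 2.2920
Items = 2.2920 × 40 ≈ 91.68 → 92

92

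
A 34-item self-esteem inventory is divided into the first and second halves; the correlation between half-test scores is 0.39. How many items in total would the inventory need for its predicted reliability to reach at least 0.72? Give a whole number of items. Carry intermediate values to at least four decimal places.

69

r_full = 2(0.39)/(1 + 0.39) = 0.5612
Solve Spearman-Brown for n: n = 0.72(1 − 0.5612) / [0.5612(1 − 0.72)] = 2.0106
Items = 2.0106 × 34 ≈ 68.36 → 69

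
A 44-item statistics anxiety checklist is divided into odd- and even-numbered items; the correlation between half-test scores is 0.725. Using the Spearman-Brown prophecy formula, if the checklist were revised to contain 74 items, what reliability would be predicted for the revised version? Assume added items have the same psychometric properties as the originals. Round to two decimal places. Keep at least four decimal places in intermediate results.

First correct the split-half correlation to full-test reliability: r_full = 2 × 0.725 / (1 + 0.725) ≈ 0.8406
Length factor from 44 to 74 items: n = 74/44 = 1.6818
r_new = n·r_full / (1 + (n − 1)·r_full) = 1.4137 / 1.5731 ≈ 0.8987

0.90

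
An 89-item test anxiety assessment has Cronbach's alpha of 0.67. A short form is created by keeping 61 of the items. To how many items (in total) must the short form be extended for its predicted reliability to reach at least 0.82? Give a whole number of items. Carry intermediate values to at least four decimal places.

200

First, r for the 61-item form: n = 61/89 = 0.6854, so r_61 = 0.6854·0.67/(1 + (0.6854 − 1)·0.67) = 0.5819
Length factor from the short form to reach 0.82: n' = 0.82(1 − 0.5819) / [0.5819(1 − 0.82)] ≈ 3.2732
Total items = 3.2732 × 61 = 199.67, rounded up to 200.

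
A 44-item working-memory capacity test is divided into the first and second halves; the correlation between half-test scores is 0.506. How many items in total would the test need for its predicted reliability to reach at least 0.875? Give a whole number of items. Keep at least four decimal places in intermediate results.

Corrected full-test reliability: r_full = 2 × 0.506 / (1 + 0.506) ≈ 0.6720
n = r_tgt(1 − r_full) / [r_full(1 − r_tgt)] = 0.875 × 0.3280 / (0.6720 × 0.125) ≈ 3.4167
Items = 3.4167 × 44 ≈ 150.33 → 151

151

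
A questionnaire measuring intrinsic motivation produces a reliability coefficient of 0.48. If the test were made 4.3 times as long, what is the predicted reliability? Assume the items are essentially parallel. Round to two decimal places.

r_new = 4.3·0.48 / [1 + (4.3 − 1)·0.48]
     = 2.0640 / 2.5840 = 0.7988

0.80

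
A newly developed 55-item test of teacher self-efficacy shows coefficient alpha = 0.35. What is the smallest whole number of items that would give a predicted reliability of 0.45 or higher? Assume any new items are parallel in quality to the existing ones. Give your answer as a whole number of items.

84

n = 0.45(1 − 0.35) / [0.35(1 − 0.45)]
n = 0.2925 / 0.1925 ≈ 1.5195
So the test needs 1.5195 × 55 ≈ 83.57 items; rounding up, 84.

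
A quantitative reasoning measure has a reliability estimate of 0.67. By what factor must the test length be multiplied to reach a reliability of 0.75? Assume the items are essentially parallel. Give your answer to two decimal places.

1.48

Invert Spearman-Brown to solve for n:
n = r_target (1 − r_old) / [ r_old (1 − r_target) ]
n = 0.75 × (1 − 0.67) / [ 0.67 × (1 − 0.75) ]
n = 0.2475 / 0.1675 ≈ 1.4776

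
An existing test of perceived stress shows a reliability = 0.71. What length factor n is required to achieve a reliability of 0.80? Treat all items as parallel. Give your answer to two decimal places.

1.63

n = 0.80(1 − 0.71) / [0.71(1 − 0.80)]
n = 0.2320 / 0.1420 ≈ 1.6338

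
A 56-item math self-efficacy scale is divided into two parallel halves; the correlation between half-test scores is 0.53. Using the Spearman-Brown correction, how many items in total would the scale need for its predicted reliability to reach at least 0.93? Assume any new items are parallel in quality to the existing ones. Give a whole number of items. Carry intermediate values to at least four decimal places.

Corrected full-test reliability: r_full = 2 × 0.53 / (1 + 0.53) ≈ 0.6928
n = r_tgt(1 − r_full) / [r_full(1 − r_tgt)] = 0.93 × 0.3072 / (0.6928 × 0.07) ≈ 5.8911
Items = 5.8911 × 56 ≈ 329.90 → 330

330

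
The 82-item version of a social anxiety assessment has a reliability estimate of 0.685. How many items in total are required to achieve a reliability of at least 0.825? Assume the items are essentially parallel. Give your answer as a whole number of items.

178

n = 0.825 × (1 − 0.685) / [ 0.685 × (1 − 0.825) ]
n = 0.259875 / 0.119875 ≈ 2.1679
So the test needs 2.1679 × 82 ≈ 177.77 items; rounding up, 178.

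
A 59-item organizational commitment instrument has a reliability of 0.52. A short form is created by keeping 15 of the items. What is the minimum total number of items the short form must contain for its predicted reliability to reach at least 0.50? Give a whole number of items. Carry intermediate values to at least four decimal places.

55

First, r for the 15-item form: n = 15/59 = 0.2542, so r_15 = 0.2542·0.52/(1 + (0.2542 − 1)·0.52) = 0.2159
Length factor from the short form to reach 0.50: n' = 0.50(1 − 0.2159) / [0.2159(1 − 0.50)] ≈ 3.6318
Total items = 3.6318 × 15 = 54.48, rounded up to 55.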